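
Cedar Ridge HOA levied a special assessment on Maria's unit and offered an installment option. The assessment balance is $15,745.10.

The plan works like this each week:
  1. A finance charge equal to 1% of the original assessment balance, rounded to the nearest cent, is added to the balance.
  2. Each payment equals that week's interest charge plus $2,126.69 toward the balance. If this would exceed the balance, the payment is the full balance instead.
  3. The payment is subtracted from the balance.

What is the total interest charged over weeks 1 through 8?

$1,259.60

# | Opening | Interest | Payment | End bal
1 | $15,745.10 | $157.45 | $2,284.14 | $13,618.41
2 | $13,618.41 | $157.45 | $2,284.14 | $11,491.72
3 | $11,491.72 | $157.45 | $2,284.14 | $9,365.03
4 | $9,365.03 | $157.45 | $2,284.14 | $7,238.34
5 | $7,238.34 | $157.45 | $2,284.14 | $5,111.65
6 | $5,111.65 | $157.45 | $2,284.14 | $2,984.96
7 | $2,984.96 | $157.45 | $2,284.14 | $858.27
8 | $858.27 | $157.45 | $1,015.72 | $0.00
Total interest: $157.45 + $157.45 + $157.45 + $157.45 + $157.45 + $157.45 + $157.45 + $157.45 = $1,259.60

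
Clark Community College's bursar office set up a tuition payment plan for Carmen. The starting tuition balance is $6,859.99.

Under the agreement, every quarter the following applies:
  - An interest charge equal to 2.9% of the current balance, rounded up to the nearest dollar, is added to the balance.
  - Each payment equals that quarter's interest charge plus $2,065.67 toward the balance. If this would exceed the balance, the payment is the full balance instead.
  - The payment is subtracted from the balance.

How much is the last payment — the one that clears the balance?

$682.98

Quarter 1: $6,859.99 +$199.00 interest = $7,058.99; pay $2,264.67 → $4,794.32
Quarter 2: $4,794.32 +$140.00 interest = $4,934.32; pay $2,205.67 → $2,728.65
Quarter 3: $2,728.65 +$80.00 interest = $2,808.65; pay $2,145.67 → $662.98
Quarter 4: $662.98 +$20.00 interest = $682.98; pay $682.98 → $0.00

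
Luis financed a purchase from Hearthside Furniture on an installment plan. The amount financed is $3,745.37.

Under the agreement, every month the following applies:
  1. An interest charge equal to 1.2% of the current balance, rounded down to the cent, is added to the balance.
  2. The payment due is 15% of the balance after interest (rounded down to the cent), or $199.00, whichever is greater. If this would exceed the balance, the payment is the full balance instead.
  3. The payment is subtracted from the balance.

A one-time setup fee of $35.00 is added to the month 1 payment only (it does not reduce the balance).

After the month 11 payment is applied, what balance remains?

# | Opening | Interest | Payment | Fee | End bal
1 | $3,745.37 | $44.94 | $568.54 | $35.00 | $3,221.77
2 | $3,221.77 | $38.66 | $489.06 | — | $2,771.37
3 | $2,771.37 | $33.25 | $420.69 | — | $2,383.93
4 | $2,383.93 | $28.60 | $361.87 | — | $2,050.66
5 | $2,050.66 | $24.60 | $311.28 | — | $1,763.98
6 | $1,763.98 | $21.16 | $267.77 | — | $1,517.37
7 | $1,517.37 | $18.20 | $230.33 | — | $1,305.24
8 | $1,305.24 | $15.66 | $199.00 | — | $1,121.90
9 | $1,121.90 | $13.46 | $199.00 | — | $936.36
10 | $936.36 | $11.23 | $199.00 | — | $748.59
11 | $748.59 | $8.98 | $199.00 | — | $558.57

$558.57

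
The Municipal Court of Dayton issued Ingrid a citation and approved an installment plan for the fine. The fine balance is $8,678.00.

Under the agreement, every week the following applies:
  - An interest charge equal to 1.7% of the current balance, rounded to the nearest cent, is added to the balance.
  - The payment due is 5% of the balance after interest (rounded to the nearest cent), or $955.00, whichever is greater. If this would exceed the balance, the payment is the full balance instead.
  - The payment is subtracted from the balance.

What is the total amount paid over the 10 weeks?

$9,506.69

Week 1: opening $8,678.00; interest $147.53 → $8,825.53; payment $955.00; balance $7,870.53
Week 2: opening $7,870.53; interest $133.80 → $8,004.33; payment $955.00; balance $7,049.33
Week 3: opening $7,049.33; interest $119.84 → $7,169.17; payment $955.00; balance $6,214.17
Week 4: opening $6,214.17; interest $105.64 → $6,319.81; payment $955.00; balance $5,364.81
Week 5: opening $5,364.81; interest $91.20 → $5,456.01; payment $955.00; balance $4,501.01
Week 6: opening $4,501.01; interest $76.52 → $4,577.53; payment $955.00; balance $3,622.53
Week 7: opening $3,622.53; interest $61.58 → $3,684.11; payment $955.00; balance $2,729.11
Week 8: opening $2,729.11; interest $46.39 → $2,775.50; payment $955.00; balance $1,820.50
Week 9: opening $1,820.50; interest $30.95 → $1,851.45; payment $955.00; balance $896.45
Week 10: opening $896.45; interest $15.24 → $911.69; payment $911.69; balance $0.00
Total paid: $9,506.69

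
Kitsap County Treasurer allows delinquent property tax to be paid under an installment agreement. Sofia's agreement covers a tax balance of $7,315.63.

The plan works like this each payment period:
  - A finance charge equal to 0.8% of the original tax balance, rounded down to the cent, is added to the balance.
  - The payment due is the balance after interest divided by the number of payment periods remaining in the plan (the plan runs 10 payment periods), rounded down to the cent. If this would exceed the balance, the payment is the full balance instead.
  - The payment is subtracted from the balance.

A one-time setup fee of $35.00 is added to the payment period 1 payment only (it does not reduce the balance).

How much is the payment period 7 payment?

$795.68

Payment period 1: $7,315.63 +$58.52 interest = $7,374.15; pay $737.41 (+ $35.00 fee) → $6,636.74
Payment period 2: $6,636.74 +$58.52 interest = $6,695.26; pay $743.91 → $5,951.35
Payment period 3: $5,951.35 +$58.52 interest = $6,009.87; pay $751.23 → $5,258.64
Payment period 4: $5,258.64 +$58.52 interest = $5,317.16; pay $759.59 → $4,557.57
Payment period 5: $4,557.57 +$58.52 interest = $4,616.09; pay $769.34 → $3,846.75
Payment period 6: $3,846.75 +$58.52 interest = $3,905.27; pay $781.05 → $3,124.22
Payment period 7: $3,124.22 +$58.52 interest = $3,182.74; pay $795.68 → $2,387.06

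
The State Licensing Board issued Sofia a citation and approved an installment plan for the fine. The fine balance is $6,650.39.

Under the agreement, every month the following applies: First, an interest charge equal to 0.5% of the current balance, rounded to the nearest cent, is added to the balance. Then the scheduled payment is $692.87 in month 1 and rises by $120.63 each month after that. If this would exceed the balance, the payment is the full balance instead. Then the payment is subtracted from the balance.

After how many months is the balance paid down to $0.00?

7

Month 1: $6,650.39 +$33.25 interest = $6,683.64; pay $692.87 → $5,990.77
Month 2: $5,990.77 +$29.95 interest = $6,020.72; pay $813.50 → $5,207.22
Month 3: $5,207.22 +$26.04 interest = $5,233.26; pay $934.13 → $4,299.13
Month 4: $4,299.13 +$21.50 interest = $4,320.63; pay $1,054.76 → $3,265.87
Month 5: $3,265.87 +$16.33 interest = $3,282.20; pay $1,175.39 → $2,106.81
Month 6: $2,106.81 +$10.53 interest = $2,117.34; pay $1,296.02 → $821.32
Month 7: $821.32 +$4.11 interest = $825.43; pay $825.43 → $0.00
Balance reaches $0.00 in month 7.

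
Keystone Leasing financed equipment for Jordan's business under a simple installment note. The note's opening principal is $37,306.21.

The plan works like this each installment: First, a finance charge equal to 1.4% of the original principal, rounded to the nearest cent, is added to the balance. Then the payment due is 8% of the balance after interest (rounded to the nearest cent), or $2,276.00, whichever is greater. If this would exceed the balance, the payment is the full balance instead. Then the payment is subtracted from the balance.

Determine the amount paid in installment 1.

Installment 1: opening $37,306.21; interest $522.29 → $37,828.50; payment $3,026.28; balance $34,802.22

$3,026.28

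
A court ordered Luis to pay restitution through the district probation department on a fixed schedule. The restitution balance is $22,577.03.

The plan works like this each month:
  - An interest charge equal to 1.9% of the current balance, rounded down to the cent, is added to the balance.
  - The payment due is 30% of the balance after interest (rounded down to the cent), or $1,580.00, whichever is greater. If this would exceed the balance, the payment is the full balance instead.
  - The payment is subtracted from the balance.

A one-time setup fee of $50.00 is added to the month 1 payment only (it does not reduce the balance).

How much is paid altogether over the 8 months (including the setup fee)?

$23,998.46

Month 1: opening $22,577.03; interest $428.96 → $23,005.99; payment $6,901.79 (+ $50.00 fee); balance $16,104.20
Month 2: opening $16,104.20; interest $305.97 → $16,410.17; payment $4,923.05; balance $11,487.12
Month 3: opening $11,487.12; interest $218.25 → $11,705.37; payment $3,511.61; balance $8,193.76
Month 4: opening $8,193.76; interest $155.68 → $8,349.44; payment $2,504.83; balance $5,844.61
Month 5: opening $5,844.61; interest $111.04 → $5,955.65; payment $1,786.69; balance $4,168.96
Month 6: opening $4,168.96; interest $79.21 → $4,248.17; payment $1,580.00; balance $2,668.17
Month 7: opening $2,668.17; interest $50.69 → $2,718.86; payment $1,580.00; balance $1,138.86
Month 8: opening $1,138.86; interest $21.63 → $1,160.49; payment $1,160.49; balance $0.00
Total paid: $23,998.46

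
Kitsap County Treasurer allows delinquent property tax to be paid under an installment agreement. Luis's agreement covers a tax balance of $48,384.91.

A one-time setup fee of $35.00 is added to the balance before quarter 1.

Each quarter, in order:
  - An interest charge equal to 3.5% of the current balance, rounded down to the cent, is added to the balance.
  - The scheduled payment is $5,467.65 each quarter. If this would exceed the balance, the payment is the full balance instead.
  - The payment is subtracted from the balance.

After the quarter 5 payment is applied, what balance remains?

$28,187.54

# | Opening | Interest | Payment | End bal
1 | $48,419.91 | $1,694.69 | $5,467.65 | $44,646.95
2 | $44,646.95 | $1,562.64 | $5,467.65 | $40,741.94
3 | $40,741.94 | $1,425.96 | $5,467.65 | $36,700.25
4 | $36,700.25 | $1,284.50 | $5,467.65 | $32,517.10
5 | $32,517.10 | $1,138.09 | $5,467.65 | $28,187.54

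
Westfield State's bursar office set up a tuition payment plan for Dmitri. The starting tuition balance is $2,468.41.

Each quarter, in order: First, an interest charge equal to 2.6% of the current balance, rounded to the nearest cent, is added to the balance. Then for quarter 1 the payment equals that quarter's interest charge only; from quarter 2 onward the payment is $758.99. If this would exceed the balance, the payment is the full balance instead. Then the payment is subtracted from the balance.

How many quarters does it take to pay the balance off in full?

# | Opening | Interest | Payment | End bal
1 | $2,468.41 | $64.18 | $64.18 | $2,468.41
2 | $2,468.41 | $64.18 | $758.99 | $1,773.60
3 | $1,773.60 | $46.11 | $758.99 | $1,060.72
4 | $1,060.72 | $27.58 | $758.99 | $329.31
5 | $329.31 | $8.56 | $337.87 | $0.00
Balance reaches $0.00 in quarter 5.

5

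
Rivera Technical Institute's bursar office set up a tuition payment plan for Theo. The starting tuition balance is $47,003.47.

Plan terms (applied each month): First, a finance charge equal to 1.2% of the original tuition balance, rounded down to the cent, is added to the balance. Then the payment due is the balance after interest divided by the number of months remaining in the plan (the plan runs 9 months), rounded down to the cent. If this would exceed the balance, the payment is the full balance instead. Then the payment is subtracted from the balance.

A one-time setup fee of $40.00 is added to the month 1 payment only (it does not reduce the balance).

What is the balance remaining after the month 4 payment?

Month 1: $47,003.47 +$564.04 interest = $47,567.51; pay $5,285.27 (+ $40.00 fee) → $42,282.24
Month 2: $42,282.24 +$564.04 interest = $42,846.28; pay $5,355.78 → $37,490.50
Month 3: $37,490.50 +$564.04 interest = $38,054.54; pay $5,436.36 → $32,618.18
Month 4: $32,618.18 +$564.04 interest = $33,182.22; pay $5,530.37 → $27,651.85

$27,651.85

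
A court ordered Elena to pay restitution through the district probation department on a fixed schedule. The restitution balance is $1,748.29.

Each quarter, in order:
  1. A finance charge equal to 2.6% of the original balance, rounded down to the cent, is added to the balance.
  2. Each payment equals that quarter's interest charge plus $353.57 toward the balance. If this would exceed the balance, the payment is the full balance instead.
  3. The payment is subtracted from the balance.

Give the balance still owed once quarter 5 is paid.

# | Opening | Interest | Payment | End bal
1 | $1,748.29 | $45.45 | $399.02 | $1,394.72
2 | $1,394.72 | $45.45 | $399.02 | $1,041.15
3 | $1,041.15 | $45.45 | $399.02 | $687.58
4 | $687.58 | $45.45 | $399.02 | $334.01
5 | $334.01 | $45.45 | $379.46 | $0.00

$0.00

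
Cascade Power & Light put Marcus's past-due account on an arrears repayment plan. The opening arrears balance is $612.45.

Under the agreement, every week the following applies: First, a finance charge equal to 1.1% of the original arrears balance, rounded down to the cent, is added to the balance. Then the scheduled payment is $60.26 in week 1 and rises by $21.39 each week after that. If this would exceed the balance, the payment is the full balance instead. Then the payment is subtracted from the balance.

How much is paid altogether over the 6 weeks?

$652.83

# | Opening | Interest | Payment | End bal
1 | $612.45 | $6.73 | $60.26 | $558.92
2 | $558.92 | $6.73 | $81.65 | $484.00
3 | $484.00 | $6.73 | $103.04 | $387.69
4 | $387.69 | $6.73 | $124.43 | $269.99
5 | $269.99 | $6.73 | $145.82 | $130.90
6 | $130.90 | $6.73 | $137.63 | $0.00
Total paid: $652.83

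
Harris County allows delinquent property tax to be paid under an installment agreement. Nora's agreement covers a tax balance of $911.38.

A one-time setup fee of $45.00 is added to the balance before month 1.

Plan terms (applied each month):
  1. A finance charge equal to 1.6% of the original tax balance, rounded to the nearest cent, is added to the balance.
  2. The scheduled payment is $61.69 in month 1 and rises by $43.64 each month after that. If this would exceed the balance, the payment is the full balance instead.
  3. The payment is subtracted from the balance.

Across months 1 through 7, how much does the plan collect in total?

$1,058.44

Month 1: $956.38 +$14.58 interest = $970.96; pay $61.69 → $909.27
Month 2: $909.27 +$14.58 interest = $923.85; pay $105.33 → $818.52
Month 3: $818.52 +$14.58 interest = $833.10; pay $148.97 → $684.13
Month 4: $684.13 +$14.58 interest = $698.71; pay $192.61 → $506.10
Month 5: $506.10 +$14.58 interest = $520.68; pay $236.25 → $284.43
Month 6: $284.43 +$14.58 interest = $299.01; pay $279.89 → $19.12
Month 7: $19.12 +$14.58 interest = $33.70; pay $33.70 → $0.00
Total paid: $1,058.44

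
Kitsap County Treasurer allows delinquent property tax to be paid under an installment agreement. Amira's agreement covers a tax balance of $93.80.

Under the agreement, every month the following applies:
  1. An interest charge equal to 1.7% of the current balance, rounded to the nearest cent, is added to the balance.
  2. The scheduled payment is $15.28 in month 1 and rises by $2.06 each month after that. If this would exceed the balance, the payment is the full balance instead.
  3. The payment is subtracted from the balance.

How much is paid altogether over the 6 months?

$99.08

Month 1: $93.80 +$1.59 interest = $95.39; pay $15.28 → $80.11
Month 2: $80.11 +$1.36 interest = $81.47; pay $17.34 → $64.13
Month 3: $64.13 +$1.09 interest = $65.22; pay $19.40 → $45.82
Month 4: $45.82 +$0.78 interest = $46.60; pay $21.46 → $25.14
Month 5: $25.14 +$0.43 interest = $25.57; pay $23.52 → $2.05
Month 6: $2.05 +$0.03 interest = $2.08; pay $2.08 → $0.00
Total paid: $99.08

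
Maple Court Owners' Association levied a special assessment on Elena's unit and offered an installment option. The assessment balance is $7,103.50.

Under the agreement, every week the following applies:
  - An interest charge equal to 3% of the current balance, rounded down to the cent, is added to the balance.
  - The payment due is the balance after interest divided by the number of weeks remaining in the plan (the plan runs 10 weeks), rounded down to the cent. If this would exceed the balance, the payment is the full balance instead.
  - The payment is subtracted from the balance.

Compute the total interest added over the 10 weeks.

Week 1: opening $7,103.50; interest $213.10 → $7,316.60; payment $731.66; balance $6,584.94
Week 2: opening $6,584.94; interest $197.54 → $6,782.48; payment $753.60; balance $6,028.88
Week 3: opening $6,028.88; interest $180.86 → $6,209.74; payment $776.21; balance $5,433.53
Week 4: opening $5,433.53; interest $163.00 → $5,596.53; payment $799.50; balance $4,797.03
Week 5: opening $4,797.03; interest $143.91 → $4,940.94; payment $823.49; balance $4,117.45
Week 6: opening $4,117.45; interest $123.52 → $4,240.97; payment $848.19; balance $3,392.78
Week 7: opening $3,392.78; interest $101.78 → $3,494.56; payment $873.64; balance $2,620.92
Week 8: opening $2,620.92; interest $78.62 → $2,699.54; payment $899.84; balance $1,799.70
Week 9: opening $1,799.70; interest $53.99 → $1,853.69; payment $926.84; balance $926.85
Week 10: opening $926.85; interest $27.80 → $954.65; payment $954.65; balance $0.00
Total interest: $213.10 + $197.54 + $180.86 + $163.00 + $143.91 + $123.52 + $101.78 + $78.62 + $53.99 + $27.80 = $1,284.12

$1,284.12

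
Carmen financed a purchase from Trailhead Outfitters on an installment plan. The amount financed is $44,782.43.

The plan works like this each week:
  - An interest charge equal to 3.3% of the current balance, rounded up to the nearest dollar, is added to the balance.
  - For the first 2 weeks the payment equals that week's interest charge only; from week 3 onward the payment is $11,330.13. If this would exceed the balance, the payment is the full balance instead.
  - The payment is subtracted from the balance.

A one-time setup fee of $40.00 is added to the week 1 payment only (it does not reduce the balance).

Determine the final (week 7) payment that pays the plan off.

Week 1: opening $44,782.43; interest $1,478.00 → $46,260.43; payment $1,478.00 (+ $40.00 fee); balance $44,782.43
Week 2: opening $44,782.43; interest $1,478.00 → $46,260.43; payment $1,478.00; balance $44,782.43
Week 3: opening $44,782.43; interest $1,478.00 → $46,260.43; payment $11,330.13; balance $34,930.30
Week 4: opening $34,930.30; interest $1,153.00 → $36,083.30; payment $11,330.13; balance $24,753.17
Week 5: opening $24,753.17; interest $817.00 → $25,570.17; payment $11,330.13; balance $14,240.04
Week 6: opening $14,240.04; interest $470.00 → $14,710.04; payment $11,330.13; balance $3,379.91
Week 7: opening $3,379.91; interest $112.00 → $3,491.91; payment $3,491.91; balance $0.00

$3,491.91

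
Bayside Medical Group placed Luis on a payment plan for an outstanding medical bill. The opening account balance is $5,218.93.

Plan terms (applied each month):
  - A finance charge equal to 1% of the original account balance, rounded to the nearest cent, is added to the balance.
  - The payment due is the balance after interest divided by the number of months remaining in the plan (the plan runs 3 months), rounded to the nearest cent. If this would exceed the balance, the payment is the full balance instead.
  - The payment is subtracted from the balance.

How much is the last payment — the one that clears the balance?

# | Opening | Interest | Payment | End bal
1 | $5,218.93 | $52.19 | $1,757.04 | $3,514.08
2 | $3,514.08 | $52.19 | $1,783.14 | $1,783.13
3 | $1,783.13 | $52.19 | $1,835.32 | $0.00

$1,835.32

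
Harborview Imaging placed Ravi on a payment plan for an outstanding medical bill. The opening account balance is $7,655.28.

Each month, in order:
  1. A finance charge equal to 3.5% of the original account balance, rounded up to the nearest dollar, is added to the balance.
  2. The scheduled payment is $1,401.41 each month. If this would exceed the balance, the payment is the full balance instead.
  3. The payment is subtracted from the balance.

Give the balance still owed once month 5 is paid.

# | Opening | Interest | Payment | End bal
1 | $7,655.28 | $268.00 | $1,401.41 | $6,521.87
2 | $6,521.87 | $268.00 | $1,401.41 | $5,388.46
3 | $5,388.46 | $268.00 | $1,401.41 | $4,255.05
4 | $4,255.05 | $268.00 | $1,401.41 | $3,121.64
5 | $3,121.64 | $268.00 | $1,401.41 | $1,988.23

$1,988.23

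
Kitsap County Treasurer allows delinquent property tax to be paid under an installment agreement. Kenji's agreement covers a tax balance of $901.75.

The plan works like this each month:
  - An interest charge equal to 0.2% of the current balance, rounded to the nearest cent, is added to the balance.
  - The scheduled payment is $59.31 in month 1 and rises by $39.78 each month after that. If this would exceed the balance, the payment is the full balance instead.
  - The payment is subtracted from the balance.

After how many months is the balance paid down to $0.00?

Month 1: $901.75 +$1.80 interest = $903.55; pay $59.31 → $844.24
Month 2: $844.24 +$1.69 interest = $845.93; pay $99.09 → $746.84
Month 3: $746.84 +$1.49 interest = $748.33; pay $138.87 → $609.46
Month 4: $609.46 +$1.22 interest = $610.68; pay $178.65 → $432.03
Month 5: $432.03 +$0.86 interest = $432.89; pay $218.43 → $214.46
Month 6: $214.46 +$0.43 interest = $214.89; pay $214.89 → $0.00
Balance reaches $0.00 in month 6.

6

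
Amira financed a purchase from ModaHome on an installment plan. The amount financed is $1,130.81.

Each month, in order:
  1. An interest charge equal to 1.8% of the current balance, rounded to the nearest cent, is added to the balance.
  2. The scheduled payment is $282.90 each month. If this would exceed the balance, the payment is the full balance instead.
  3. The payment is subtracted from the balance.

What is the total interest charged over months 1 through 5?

$53.65

Month 1: $1,130.81 +$20.35 interest = $1,151.16; pay $282.90 → $868.26
Month 2: $868.26 +$15.63 interest = $883.89; pay $282.90 → $600.99
Month 3: $600.99 +$10.82 interest = $611.81; pay $282.90 → $328.91
Month 4: $328.91 +$5.92 interest = $334.83; pay $282.90 → $51.93
Month 5: $51.93 +$0.93 interest = $52.86; pay $52.86 → $0.00
Total interest: $20.35 + $15.63 + $10.82 + $5.92 + $0.93 = $53.65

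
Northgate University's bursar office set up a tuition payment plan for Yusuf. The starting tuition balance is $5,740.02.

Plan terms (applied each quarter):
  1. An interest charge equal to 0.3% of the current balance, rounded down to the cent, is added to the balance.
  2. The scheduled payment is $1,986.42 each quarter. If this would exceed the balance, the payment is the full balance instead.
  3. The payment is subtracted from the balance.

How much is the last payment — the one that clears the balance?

$1,801.09

# | Opening | Interest | Payment | End bal
1 | $5,740.02 | $17.22 | $1,986.42 | $3,770.82
2 | $3,770.82 | $11.31 | $1,986.42 | $1,795.71
3 | $1,795.71 | $5.38 | $1,801.09 | $0.00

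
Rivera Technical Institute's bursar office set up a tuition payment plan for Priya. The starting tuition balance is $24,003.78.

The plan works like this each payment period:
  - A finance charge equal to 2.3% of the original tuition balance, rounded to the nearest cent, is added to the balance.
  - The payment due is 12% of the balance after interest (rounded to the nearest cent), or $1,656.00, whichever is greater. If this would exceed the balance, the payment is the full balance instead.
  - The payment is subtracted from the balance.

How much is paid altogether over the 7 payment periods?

$15,664.58

# | Opening | Interest | Payment | End bal
1 | $24,003.78 | $552.09 | $2,946.70 | $21,609.17
2 | $21,609.17 | $552.09 | $2,659.35 | $19,501.91
3 | $19,501.91 | $552.09 | $2,406.48 | $17,647.52
4 | $17,647.52 | $552.09 | $2,183.95 | $16,015.66
5 | $16,015.66 | $552.09 | $1,988.13 | $14,579.62
6 | $14,579.62 | $552.09 | $1,815.81 | $13,315.90
7 | $13,315.90 | $552.09 | $1,664.16 | $12,203.83
Total paid: $15,664.58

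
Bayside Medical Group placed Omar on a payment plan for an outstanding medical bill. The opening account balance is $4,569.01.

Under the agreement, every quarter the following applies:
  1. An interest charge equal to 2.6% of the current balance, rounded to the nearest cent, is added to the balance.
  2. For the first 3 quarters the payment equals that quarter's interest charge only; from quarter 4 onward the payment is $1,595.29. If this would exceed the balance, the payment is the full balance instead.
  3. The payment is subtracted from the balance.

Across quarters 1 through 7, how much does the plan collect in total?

$5,166.21

Quarter 1: opening $4,569.01; interest $118.79 → $4,687.80; payment $118.79; balance $4,569.01
Quarter 2: opening $4,569.01; interest $118.79 → $4,687.80; payment $118.79; balance $4,569.01
Quarter 3: opening $4,569.01; interest $118.79 → $4,687.80; payment $118.79; balance $4,569.01
Quarter 4: opening $4,569.01; interest $118.79 → $4,687.80; payment $1,595.29; balance $3,092.51
Quarter 5: opening $3,092.51; interest $80.41 → $3,172.92; payment $1,595.29; balance $1,577.63
Quarter 6: opening $1,577.63; interest $41.02 → $1,618.65; payment $1,595.29; balance $23.36
Quarter 7: opening $23.36; interest $0.61 → $23.97; payment $23.97; balance $0.00
Total paid: $5,166.21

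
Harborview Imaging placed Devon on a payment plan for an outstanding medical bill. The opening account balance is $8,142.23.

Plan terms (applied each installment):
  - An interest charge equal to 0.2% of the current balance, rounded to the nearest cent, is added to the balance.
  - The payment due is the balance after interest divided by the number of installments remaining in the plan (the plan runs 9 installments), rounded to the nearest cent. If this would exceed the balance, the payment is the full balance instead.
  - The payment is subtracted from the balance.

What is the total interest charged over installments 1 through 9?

$81.85

Installment 1: opening $8,142.23; interest $16.28 → $8,158.51; payment $906.50; balance $7,252.01
Installment 2: opening $7,252.01; interest $14.50 → $7,266.51; payment $908.31; balance $6,358.20
Installment 3: opening $6,358.20; interest $12.72 → $6,370.92; payment $910.13; balance $5,460.79
Installment 4: opening $5,460.79; interest $10.92 → $5,471.71; payment $911.95; balance $4,559.76
Installment 5: opening $4,559.76; interest $9.12 → $4,568.88; payment $913.78; balance $3,655.10
Installment 6: opening $3,655.10; interest $7.31 → $3,662.41; payment $915.60; balance $2,746.81
Installment 7: opening $2,746.81; interest $5.49 → $2,752.30; payment $917.43; balance $1,834.87
Installment 8: opening $1,834.87; interest $3.67 → $1,838.54; payment $919.27; balance $919.27
Installment 9: opening $919.27; interest $1.84 → $921.11; payment $921.11; balance $0.00
Total interest: $16.28 + $14.50 + $12.72 + $10.92 + $9.12 + $7.31 + $5.49 + $3.67 + $1.84 = $81.85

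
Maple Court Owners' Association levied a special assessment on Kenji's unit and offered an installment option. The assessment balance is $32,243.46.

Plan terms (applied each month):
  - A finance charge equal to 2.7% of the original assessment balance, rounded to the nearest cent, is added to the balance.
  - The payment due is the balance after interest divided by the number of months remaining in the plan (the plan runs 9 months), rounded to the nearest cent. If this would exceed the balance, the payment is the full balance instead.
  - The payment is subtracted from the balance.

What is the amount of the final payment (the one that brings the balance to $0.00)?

# | Opening | Interest | Payment | End bal
1 | $32,243.46 | $870.57 | $3,679.34 | $29,434.69
2 | $29,434.69 | $870.57 | $3,788.16 | $26,517.10
3 | $26,517.10 | $870.57 | $3,912.52 | $23,475.15
4 | $23,475.15 | $870.57 | $4,057.62 | $20,288.10
5 | $20,288.10 | $870.57 | $4,231.73 | $16,926.94
6 | $16,926.94 | $870.57 | $4,449.38 | $13,348.13
7 | $13,348.13 | $870.57 | $4,739.57 | $9,479.13
8 | $9,479.13 | $870.57 | $5,174.85 | $5,174.85
9 | $5,174.85 | $870.57 | $6,045.42 | $0.00

$6,045.42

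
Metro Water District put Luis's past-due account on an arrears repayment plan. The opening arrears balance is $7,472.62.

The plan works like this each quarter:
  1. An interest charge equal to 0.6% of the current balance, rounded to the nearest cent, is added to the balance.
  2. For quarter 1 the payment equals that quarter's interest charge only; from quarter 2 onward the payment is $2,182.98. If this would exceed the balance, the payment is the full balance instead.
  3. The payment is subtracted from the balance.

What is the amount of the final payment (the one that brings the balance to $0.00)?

$1,025.75

# | Opening | Interest | Payment | End bal
1 | $7,472.62 | $44.84 | $44.84 | $7,472.62
2 | $7,472.62 | $44.84 | $2,182.98 | $5,334.48
3 | $5,334.48 | $32.01 | $2,182.98 | $3,183.51
4 | $3,183.51 | $19.10 | $2,182.98 | $1,019.63
5 | $1,019.63 | $6.12 | $1,025.75 | $0.00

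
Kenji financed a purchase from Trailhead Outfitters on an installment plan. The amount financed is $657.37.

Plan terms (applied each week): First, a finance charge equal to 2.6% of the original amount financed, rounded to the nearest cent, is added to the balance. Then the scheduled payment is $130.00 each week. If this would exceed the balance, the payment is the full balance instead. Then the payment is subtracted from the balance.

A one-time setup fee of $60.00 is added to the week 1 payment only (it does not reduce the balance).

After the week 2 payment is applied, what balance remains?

Week 1: opening $657.37; interest $17.09 → $674.46; payment $130.00 (+ $60.00 fee); balance $544.46
Week 2: opening $544.46; interest $17.09 → $561.55; payment $130.00; balance $431.55

$431.55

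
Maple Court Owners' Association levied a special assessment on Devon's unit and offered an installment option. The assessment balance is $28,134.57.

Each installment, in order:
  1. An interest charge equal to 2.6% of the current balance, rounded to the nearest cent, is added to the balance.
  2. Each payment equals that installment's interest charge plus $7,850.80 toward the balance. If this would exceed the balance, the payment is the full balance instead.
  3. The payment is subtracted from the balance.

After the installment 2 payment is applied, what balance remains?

Installment 1: $28,134.57 +$731.50 interest = $28,866.07; pay $8,582.30 → $20,283.77
Installment 2: $20,283.77 +$527.38 interest = $20,811.15; pay $8,378.18 → $12,432.97

$12,432.97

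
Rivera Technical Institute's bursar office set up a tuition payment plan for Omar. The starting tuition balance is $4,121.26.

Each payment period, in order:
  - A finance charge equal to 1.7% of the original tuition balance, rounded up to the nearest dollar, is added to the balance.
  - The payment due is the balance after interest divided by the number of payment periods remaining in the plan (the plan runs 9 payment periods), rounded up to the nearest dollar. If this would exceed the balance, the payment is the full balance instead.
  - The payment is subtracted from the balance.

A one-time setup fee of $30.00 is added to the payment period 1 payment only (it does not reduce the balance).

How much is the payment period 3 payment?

$485.00

Payment period 1: $4,121.26 +$71.00 interest = $4,192.26; pay $466.00 (+ $30.00 fee) → $3,726.26
Payment period 2: $3,726.26 +$71.00 interest = $3,797.26; pay $475.00 → $3,322.26
Payment period 3: $3,322.26 +$71.00 interest = $3,393.26; pay $485.00 → $2,908.26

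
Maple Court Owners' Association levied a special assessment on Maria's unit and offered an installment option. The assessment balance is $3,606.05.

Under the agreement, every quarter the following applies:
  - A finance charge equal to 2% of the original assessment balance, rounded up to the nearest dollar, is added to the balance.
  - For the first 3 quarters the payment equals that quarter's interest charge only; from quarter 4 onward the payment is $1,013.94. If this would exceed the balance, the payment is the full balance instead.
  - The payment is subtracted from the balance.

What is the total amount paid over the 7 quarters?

$4,117.05

Quarter 1: opening $3,606.05; interest $73.00 → $3,679.05; payment $73.00; balance $3,606.05
Quarter 2: opening $3,606.05; interest $73.00 → $3,679.05; payment $73.00; balance $3,606.05
Quarter 3: opening $3,606.05; interest $73.00 → $3,679.05; payment $73.00; balance $3,606.05
Quarter 4: opening $3,606.05; interest $73.00 → $3,679.05; payment $1,013.94; balance $2,665.11
Quarter 5: opening $2,665.11; interest $73.00 → $2,738.11; payment $1,013.94; balance $1,724.17
Quarter 6: opening $1,724.17; interest $73.00 → $1,797.17; payment $1,013.94; balance $783.23
Quarter 7: opening $783.23; interest $73.00 → $856.23; payment $856.23; balance $0.00
Total paid: $4,117.05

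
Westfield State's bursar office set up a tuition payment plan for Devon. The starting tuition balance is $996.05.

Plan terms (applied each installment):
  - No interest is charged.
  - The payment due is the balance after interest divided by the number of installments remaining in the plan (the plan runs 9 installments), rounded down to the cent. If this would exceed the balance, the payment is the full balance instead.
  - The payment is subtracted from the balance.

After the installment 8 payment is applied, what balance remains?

Installment 1: $996.05 − $110.67 → $885.38
Installment 2: $885.38 − $110.67 → $774.71
Installment 3: $774.71 − $110.67 → $664.04
Installment 4: $664.04 − $110.67 → $553.37
Installment 5: $553.37 − $110.67 → $442.70
Installment 6: $442.70 − $110.67 → $332.03
Installment 7: $332.03 − $110.67 → $221.36
Installment 8: $221.36 − $110.68 → $110.68

$110.68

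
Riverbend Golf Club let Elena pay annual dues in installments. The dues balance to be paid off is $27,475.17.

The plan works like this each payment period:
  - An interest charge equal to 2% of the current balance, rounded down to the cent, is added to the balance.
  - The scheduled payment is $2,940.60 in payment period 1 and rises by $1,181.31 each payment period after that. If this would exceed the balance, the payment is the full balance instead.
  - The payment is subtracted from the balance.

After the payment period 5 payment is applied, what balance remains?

$2,980.05

# | Opening | Interest | Payment | End bal
1 | $27,475.17 | $549.50 | $2,940.60 | $25,084.07
2 | $25,084.07 | $501.68 | $4,121.91 | $21,463.84
3 | $21,463.84 | $429.27 | $5,303.22 | $16,589.89
4 | $16,589.89 | $331.79 | $6,484.53 | $10,437.15
5 | $10,437.15 | $208.74 | $7,665.84 | $2,980.05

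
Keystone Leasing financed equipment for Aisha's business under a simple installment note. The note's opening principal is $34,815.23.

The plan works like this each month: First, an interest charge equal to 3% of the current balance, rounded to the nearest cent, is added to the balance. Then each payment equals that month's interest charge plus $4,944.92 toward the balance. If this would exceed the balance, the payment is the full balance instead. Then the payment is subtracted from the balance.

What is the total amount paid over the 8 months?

# | Opening | Interest | Payment | End bal
1 | $34,815.23 | $1,044.46 | $5,989.38 | $29,870.31
2 | $29,870.31 | $896.11 | $5,841.03 | $24,925.39
3 | $24,925.39 | $747.76 | $5,692.68 | $19,980.47
4 | $19,980.47 | $599.41 | $5,544.33 | $15,035.55
5 | $15,035.55 | $451.07 | $5,395.99 | $10,090.63
6 | $10,090.63 | $302.72 | $5,247.64 | $5,145.71
7 | $5,145.71 | $154.37 | $5,099.29 | $200.79
8 | $200.79 | $6.02 | $206.81 | $0.00
Total paid: $39,017.15

$39,017.15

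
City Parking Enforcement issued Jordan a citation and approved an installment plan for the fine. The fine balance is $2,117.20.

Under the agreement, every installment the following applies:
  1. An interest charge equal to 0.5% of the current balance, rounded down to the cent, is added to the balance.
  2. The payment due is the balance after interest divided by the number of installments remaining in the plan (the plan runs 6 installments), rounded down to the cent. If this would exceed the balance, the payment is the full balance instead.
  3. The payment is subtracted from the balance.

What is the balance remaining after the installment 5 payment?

$361.77

# | Opening | Interest | Payment | End bal
1 | $2,117.20 | $10.58 | $354.63 | $1,773.15
2 | $1,773.15 | $8.86 | $356.40 | $1,425.61
3 | $1,425.61 | $7.12 | $358.18 | $1,074.55
4 | $1,074.55 | $5.37 | $359.97 | $719.95
5 | $719.95 | $3.59 | $361.77 | $361.77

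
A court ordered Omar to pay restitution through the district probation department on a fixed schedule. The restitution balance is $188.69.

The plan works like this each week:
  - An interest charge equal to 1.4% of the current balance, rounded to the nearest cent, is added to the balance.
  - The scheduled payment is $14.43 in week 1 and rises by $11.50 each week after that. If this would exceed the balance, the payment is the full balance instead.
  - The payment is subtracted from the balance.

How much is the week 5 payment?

Week 1: opening $188.69; interest $2.64 → $191.33; payment $14.43; balance $176.90
Week 2: opening $176.90; interest $2.48 → $179.38; payment $25.93; balance $153.45
Week 3: opening $153.45; interest $2.15 → $155.60; payment $37.43; balance $118.17
Week 4: opening $118.17; interest $1.65 → $119.82; payment $48.93; balance $70.89
Week 5: opening $70.89; interest $0.99 → $71.88; payment $60.43; balance $11.45

$60.43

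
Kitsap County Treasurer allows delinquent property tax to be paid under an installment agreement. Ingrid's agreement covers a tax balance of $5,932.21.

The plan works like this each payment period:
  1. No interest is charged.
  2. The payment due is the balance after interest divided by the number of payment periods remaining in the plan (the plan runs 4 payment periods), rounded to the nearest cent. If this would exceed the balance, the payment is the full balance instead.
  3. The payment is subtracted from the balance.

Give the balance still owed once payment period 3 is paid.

$1,483.05

# | Opening | Payment | End bal
1 | $5,932.21 | $1,483.05 | $4,449.16
2 | $4,449.16 | $1,483.05 | $2,966.11
3 | $2,966.11 | $1,483.06 | $1,483.05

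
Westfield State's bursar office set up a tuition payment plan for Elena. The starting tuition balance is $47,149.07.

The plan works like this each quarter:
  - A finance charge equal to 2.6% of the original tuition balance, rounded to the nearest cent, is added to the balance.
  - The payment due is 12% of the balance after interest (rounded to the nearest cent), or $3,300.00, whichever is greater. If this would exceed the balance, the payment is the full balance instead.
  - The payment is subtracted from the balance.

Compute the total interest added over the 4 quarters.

Quarter 1: opening $47,149.07; interest $1,225.88 → $48,374.95; payment $5,804.99; balance $42,569.96
Quarter 2: opening $42,569.96; interest $1,225.88 → $43,795.84; payment $5,255.50; balance $38,540.34
Quarter 3: opening $38,540.34; interest $1,225.88 → $39,766.22; payment $4,771.95; balance $34,994.27
Quarter 4: opening $34,994.27; interest $1,225.88 → $36,220.15; payment $4,346.42; balance $31,873.73
Total interest: $1,225.88 + $1,225.88 + $1,225.88 + $1,225.88 = $4,903.52

$4,903.52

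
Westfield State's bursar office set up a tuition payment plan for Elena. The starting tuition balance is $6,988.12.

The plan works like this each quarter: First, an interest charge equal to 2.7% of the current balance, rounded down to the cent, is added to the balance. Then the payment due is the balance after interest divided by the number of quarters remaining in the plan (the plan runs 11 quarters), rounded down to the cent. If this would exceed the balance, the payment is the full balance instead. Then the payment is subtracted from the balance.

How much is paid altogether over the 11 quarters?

Quarter 1: opening $6,988.12; interest $188.67 → $7,176.79; payment $652.43; balance $6,524.36
Quarter 2: opening $6,524.36; interest $176.15 → $6,700.51; payment $670.05; balance $6,030.46
Quarter 3: opening $6,030.46; interest $162.82 → $6,193.28; payment $688.14; balance $5,505.14
Quarter 4: opening $5,505.14; interest $148.63 → $5,653.77; payment $706.72; balance $4,947.05
Quarter 5: opening $4,947.05; interest $133.57 → $5,080.62; payment $725.80; balance $4,354.82
Quarter 6: opening $4,354.82; interest $117.58 → $4,472.40; payment $745.40; balance $3,727.00
Quarter 7: opening $3,727.00; interest $100.62 → $3,827.62; payment $765.52; balance $3,062.10
Quarter 8: opening $3,062.10; interest $82.67 → $3,144.77; payment $786.19; balance $2,358.58
Quarter 9: opening $2,358.58; interest $63.68 → $2,422.26; payment $807.42; balance $1,614.84
Quarter 10: opening $1,614.84; interest $43.60 → $1,658.44; payment $829.22; balance $829.22
Quarter 11: opening $829.22; interest $22.38 → $851.60; payment $851.60; balance $0.00
Total paid: $8,228.49

$8,228.49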